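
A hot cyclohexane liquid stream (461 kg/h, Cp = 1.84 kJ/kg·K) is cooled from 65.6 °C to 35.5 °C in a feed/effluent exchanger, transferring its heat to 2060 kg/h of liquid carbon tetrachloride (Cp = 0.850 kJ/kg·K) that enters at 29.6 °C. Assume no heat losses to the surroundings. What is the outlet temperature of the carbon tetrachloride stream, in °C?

T_c,out = 44.2 °C

Heat released by hot stream: Q = 461 × 1.84 × (65.6 − 35.5) = 25532 kJ/h
Energy balance on cold side (adiabatic exchanger): Q = ṁ_c·Cp_c·(T_c,out − T_c,in)
T_c,out = 29.6 + 25532/(2060 × 0.850) = 44.181 °C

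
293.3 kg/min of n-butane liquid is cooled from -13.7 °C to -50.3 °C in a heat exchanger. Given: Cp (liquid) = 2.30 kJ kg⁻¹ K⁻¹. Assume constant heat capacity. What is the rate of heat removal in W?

Q = ṁ·Cp·ΔT = 293.3 × 2.30 × (-50.3 − -13.7) = -24690 kJ/min
Converting: 24690 / 60 s = 411.5 kW
Cooling duty = 411500 W

Q_c = 411000 W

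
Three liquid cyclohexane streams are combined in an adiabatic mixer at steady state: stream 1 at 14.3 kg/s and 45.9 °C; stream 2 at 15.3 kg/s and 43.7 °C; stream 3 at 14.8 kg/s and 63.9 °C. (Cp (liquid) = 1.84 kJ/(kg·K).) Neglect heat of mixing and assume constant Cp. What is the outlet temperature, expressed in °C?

T_out = 51.1 °C

Adiabatic, steady state ⇒ Σ ṁᵢCp,ᵢ(T_out − Tᵢ) = 0
Σ ṁᵢCp,ᵢTᵢ = 14.3×1.84×45.9 + 15.3×1.84×43.7 + 14.8×1.84×63.9 = 4178.1
Σ ṁᵢCp,ᵢ = 14.3×1.84 + 15.3×1.84 + 14.8×1.84 = 81.696
T_out = 4178.1 / 81.696 = 51.142 °C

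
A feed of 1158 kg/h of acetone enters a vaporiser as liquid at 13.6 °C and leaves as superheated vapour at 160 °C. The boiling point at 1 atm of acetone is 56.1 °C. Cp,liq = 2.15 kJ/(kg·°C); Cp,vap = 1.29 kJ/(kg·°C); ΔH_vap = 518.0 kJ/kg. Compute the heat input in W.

Q = 239000 W

liquid 13.6→56.1 °C: 91.375 kJ/kg
vaporisation at 56.1 °C: 518 kJ/kg
vapour 56.1→160 °C: 134.03 kJ/kg
Δh = 91.375 + 518 + 134.03 = 743.41 kJ/kg
Q = ṁ·Δh = 1158 kg/h × 743.41 kJ/kg = 860860 kJ/h
|Q| = 239.13 kW = 239130 W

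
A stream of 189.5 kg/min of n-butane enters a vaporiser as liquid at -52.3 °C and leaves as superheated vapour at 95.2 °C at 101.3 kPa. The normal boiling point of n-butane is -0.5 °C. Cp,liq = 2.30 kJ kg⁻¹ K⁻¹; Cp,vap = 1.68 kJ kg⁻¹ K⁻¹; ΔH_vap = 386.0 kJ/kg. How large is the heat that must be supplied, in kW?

Q = 2100 kW

liquid -52.3→-0.5 °C: 119.14 kJ/kg
vaporisation at -0.5 °C: 386 kJ/kg
vapour -0.5→95.2 °C: 160.78 kJ/kg
Δh = 119.14 + 386 + 160.78 = 665.92 kJ/kg
Q = ṁ·Δh = 189.5 kg/min × 665.92 kJ/kg = 126190 kJ/min
|Q| = 2103.2 kW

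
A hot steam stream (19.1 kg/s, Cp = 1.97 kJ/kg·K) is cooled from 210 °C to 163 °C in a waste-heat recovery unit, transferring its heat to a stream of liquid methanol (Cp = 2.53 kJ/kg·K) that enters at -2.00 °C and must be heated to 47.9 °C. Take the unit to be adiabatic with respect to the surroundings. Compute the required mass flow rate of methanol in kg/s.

Heat released by hot stream: Q = 19.1 × 1.97 × (210 − 163) = 1768.5 kJ/s
Energy balance on cold side (adiabatic exchanger): Q = ṁ_c·Cp_c·(T_c,out − T_c,in)
ṁ_c = 1768.5 / [2.53 × (47.9 − -2.00)] = 14.008 kg/s

ṁ_c = 14.0 kg/s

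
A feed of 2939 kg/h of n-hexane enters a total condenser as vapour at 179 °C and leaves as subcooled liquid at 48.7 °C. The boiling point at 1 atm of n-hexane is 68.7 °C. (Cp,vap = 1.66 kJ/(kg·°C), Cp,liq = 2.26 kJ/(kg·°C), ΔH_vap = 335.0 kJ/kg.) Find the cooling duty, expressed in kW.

Q_c = 460 kW

vapour 179→68.7 °C: -183.1 kJ/kg
condensation at 68.7 °C: -335 kJ/kg
liquid 68.7→48.7 °C: -45.2 kJ/kg
Δh = -183.1 + -335 + -45.2 = -563.3 kJ/kg
Q = ṁ·Δh = 2939 kg/h × -563.3 kJ/kg = -1.6555e+06 kJ/h
|Q| = 459.87 kW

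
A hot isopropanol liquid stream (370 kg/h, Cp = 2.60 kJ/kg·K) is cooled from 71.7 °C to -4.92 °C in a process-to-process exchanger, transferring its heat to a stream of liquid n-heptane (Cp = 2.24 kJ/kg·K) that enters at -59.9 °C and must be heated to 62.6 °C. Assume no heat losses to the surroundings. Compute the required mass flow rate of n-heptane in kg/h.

Heat released by hot stream: Q = 370 × 2.60 × (71.7 − -4.92) = 73708 kJ/h
Energy balance on cold side (adiabatic exchanger): Q = ṁ_c·Cp_c·(T_c,out − T_c,in)
ṁ_c = 73708 / [2.24 × (62.6 − -59.9)] = 268.62 kg/h

ṁ_c = 269 kg/h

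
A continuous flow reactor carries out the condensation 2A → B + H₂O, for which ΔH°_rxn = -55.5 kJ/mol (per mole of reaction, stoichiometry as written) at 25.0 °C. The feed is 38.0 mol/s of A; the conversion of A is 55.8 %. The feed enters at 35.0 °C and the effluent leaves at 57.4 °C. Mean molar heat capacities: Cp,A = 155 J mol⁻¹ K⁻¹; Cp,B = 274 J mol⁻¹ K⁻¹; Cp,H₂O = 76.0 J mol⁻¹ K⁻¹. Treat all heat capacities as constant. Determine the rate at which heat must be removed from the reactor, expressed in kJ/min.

Q_out = 26600 kJ/min

Extent of reaction ξ = 0.558 × 38.0 / 2 = 10.602 mol/s
Reaction term: ξ·ΔH°_rxn = 10.602 × -55.5 = -588.41 kJ/s
Sensible, feed 35.0→25 °C: -58.9 kJ/s
Outlet flows (mol/s): A 16.796, B 10.602, H₂O 10.602
Sensible, products 25→57.4 °C: 204.58 kJ/s
Q = ΔH = -442.73 kJ/s = -442.73 kW
Heat removed = 26564 kJ/min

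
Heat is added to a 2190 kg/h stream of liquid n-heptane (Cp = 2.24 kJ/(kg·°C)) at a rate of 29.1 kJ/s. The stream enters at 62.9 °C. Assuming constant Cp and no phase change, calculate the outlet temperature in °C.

Q = 29.1 kJ/s = 104760 kJ/h
ΔT = Q/(ṁ·Cp) = 104760/(2190×2.24) = 21.355 K
T_out = 62.9 + 21.355 = 84.255 °C

T_out = 84.3 °C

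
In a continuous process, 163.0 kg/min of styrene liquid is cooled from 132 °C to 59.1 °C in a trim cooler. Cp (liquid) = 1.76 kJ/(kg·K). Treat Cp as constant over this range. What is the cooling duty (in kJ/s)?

Q_c = 349 kJ/s

Q = ṁ·Cp·ΔT = 163.0 × 1.76 × (59.1 − 132) = -20914 kJ/min
Converting: 20914 / 60 s = 348.56 kW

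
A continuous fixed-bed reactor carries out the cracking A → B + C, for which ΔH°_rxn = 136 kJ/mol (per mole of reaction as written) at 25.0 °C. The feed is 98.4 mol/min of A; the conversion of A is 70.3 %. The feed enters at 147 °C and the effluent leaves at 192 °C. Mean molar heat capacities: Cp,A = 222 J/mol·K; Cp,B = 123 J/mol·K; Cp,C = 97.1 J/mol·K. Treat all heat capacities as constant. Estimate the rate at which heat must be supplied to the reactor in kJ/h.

Q_in = 622000 kJ/h

Extent of reaction ξ = 0.703 × 98.4 = 69.175 mol/min
Reaction term: ξ·ΔH°_rxn = 69.175 × 136 = 9407.8 kJ/min
Sensible, feed 147→25 °C: -2665.1 kJ/min
Outlet flows (mol/min): A 29.225, B 69.175, C 69.175
Sensible, products 25→192 °C: 3626.1 kJ/min
Q = ΔH = 10369 kJ/min = 172.81 kW
Heat supplied = 622130 kJ/h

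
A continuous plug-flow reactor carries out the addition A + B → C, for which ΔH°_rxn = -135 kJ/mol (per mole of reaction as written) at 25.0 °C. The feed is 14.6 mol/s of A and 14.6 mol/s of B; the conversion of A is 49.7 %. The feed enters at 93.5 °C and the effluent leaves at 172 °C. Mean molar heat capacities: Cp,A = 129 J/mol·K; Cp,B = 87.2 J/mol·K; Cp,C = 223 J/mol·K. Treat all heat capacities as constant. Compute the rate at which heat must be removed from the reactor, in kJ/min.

Extent of reaction ξ = 0.497 × 14.6 = 7.2562 mol/s
Reaction term: ξ·ΔH°_rxn = 7.2562 × -135 = -979.59 kJ/s
Sensible, feed 93.5→25 °C: -216.22 kJ/s
Outlet flows (mol/s): A 7.3438, B 7.3438, C 7.2562
Sensible, products 25→172 °C: 471.26 kJ/s
Q = ΔH = -724.55 kJ/s = -724.55 kW
Heat removed = 43473 kJ/min

Q_out = 43500 kJ/min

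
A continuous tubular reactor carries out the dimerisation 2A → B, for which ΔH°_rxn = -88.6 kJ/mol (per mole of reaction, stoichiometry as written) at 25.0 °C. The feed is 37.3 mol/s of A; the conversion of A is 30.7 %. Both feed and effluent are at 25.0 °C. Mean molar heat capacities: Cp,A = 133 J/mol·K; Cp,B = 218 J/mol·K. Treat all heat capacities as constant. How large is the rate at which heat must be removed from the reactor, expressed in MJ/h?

Q_out = 1830 MJ/h

Extent of reaction ξ = 0.307 × 37.3 / 2 = 5.7255 mol/s
Reaction term: ξ·ΔH°_rxn = 5.7255 × -88.6 = -507.28 kJ/s
Q = ΔH = -507.28 kJ/s = -507.28 kW
Heat removed = 1826.2 MJ/h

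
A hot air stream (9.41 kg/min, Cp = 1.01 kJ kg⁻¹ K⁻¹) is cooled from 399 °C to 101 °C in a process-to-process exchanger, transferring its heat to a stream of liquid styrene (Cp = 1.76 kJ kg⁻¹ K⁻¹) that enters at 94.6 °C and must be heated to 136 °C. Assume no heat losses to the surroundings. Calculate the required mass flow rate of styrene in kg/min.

ṁ_c = 38.9 kg/min

Heat released by hot stream: Q = 9.41 × 1.01 × (399 − 101) = 2832.2 kJ/min
Energy balance on cold side (adiabatic exchanger): Q = ṁ_c·Cp_c·(T_c,out − T_c,in)
ṁ_c = 2832.2 / [1.76 × (136 − 94.6)] = 38.87 kg/min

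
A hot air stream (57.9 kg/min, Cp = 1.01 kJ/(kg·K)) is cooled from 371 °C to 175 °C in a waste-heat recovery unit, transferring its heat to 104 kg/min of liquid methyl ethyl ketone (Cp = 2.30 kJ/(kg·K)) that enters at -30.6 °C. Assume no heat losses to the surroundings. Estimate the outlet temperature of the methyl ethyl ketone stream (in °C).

Heat released by hot stream: Q = 57.9 × 1.01 × (371 − 175) = 11462 kJ/min
Energy balance on cold side (adiabatic exchanger): Q = ṁ_c·Cp_c·(T_c,out − T_c,in)
T_c,out = -30.6 + 11462/(104 × 2.30) = 17.318 °C

T_c,out = 17.3 °C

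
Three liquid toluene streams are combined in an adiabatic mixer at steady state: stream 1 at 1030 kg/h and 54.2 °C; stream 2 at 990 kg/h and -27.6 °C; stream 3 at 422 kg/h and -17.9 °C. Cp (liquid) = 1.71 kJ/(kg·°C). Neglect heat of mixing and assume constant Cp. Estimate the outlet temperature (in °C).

T_out = 8.58 °C

Adiabatic, steady state ⇒ Σ ṁᵢCp,ᵢ(T_out − Tᵢ) = 0
T_out = Σ ṁᵢCp,ᵢTᵢ / Σ ṁᵢCp,ᵢ
      = 35821 / 4175.8 = 8.5783 °C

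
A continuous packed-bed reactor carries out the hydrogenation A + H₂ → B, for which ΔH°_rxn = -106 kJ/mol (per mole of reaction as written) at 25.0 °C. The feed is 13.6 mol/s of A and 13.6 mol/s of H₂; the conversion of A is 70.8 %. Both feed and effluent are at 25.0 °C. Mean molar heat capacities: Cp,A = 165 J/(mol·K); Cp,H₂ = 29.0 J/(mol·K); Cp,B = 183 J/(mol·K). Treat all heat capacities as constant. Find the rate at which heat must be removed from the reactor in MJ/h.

Extent of reaction ξ = 0.708 × 13.6 = 9.6288 mol/s
Reaction term: ξ·ΔH°_rxn = 9.6288 × -106 = -1020.7 kJ/s
Q = ΔH = -1020.7 kJ/s = -1020.7 kW
Heat removed = 3674.4 MJ/h

Q_out = 3670 MJ/h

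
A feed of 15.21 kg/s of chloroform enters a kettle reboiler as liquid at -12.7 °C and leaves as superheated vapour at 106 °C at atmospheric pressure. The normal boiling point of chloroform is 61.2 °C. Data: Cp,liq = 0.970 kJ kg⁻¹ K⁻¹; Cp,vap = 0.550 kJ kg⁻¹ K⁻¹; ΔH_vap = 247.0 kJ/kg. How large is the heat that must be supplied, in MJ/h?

Q = 18800 MJ/h

liquid -12.7→61.2 °C: 71.683 kJ/kg
vaporisation at 61.2 °C: 247 kJ/kg
vapour 61.2→106 °C: 24.64 kJ/kg
Δh = 71.683 + 247 + 24.64 = 343.32 kJ/kg
Q = ṁ·Δh = 15.21 kg/s × 343.32 kJ/kg = 5221.9 kJ/s
|Q| = 5221.9 kW = 18799 MJ/h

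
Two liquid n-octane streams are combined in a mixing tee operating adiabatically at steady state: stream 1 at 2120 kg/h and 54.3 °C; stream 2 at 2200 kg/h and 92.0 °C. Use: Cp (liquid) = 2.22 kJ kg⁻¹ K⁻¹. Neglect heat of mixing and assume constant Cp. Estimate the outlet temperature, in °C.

T_out = 73.5 °C

Energy balance with Q = 0: Σ ṁᵢCp,ᵢ(T_out − Tᵢ) = 0
Σ ṁᵢCp,ᵢTᵢ = 2120×2.22×54.3 + 2200×2.22×92.0 = 704890
Σ ṁᵢCp,ᵢ = 2120×2.22 + 2200×2.22 = 9590.4
T_out = 704890 / 9590.4 = 73.499 °C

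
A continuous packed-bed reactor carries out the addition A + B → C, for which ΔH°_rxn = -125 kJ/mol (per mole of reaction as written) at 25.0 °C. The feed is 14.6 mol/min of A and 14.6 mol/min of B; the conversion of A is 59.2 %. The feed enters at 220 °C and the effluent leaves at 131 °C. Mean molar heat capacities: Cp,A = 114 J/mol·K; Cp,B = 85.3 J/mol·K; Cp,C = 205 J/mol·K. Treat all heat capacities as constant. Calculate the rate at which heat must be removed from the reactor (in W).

Q_out = 22200 W

Extent of reaction ξ = 0.592 × 14.6 = 8.6432 mol/min
Reaction term: ξ·ΔH°_rxn = 8.6432 × -125 = -1080.4 kJ/min
Sensible, feed 220→25 °C: -567.41 kJ/min
Outlet flows (mol/min): A 5.9568, B 5.9568, C 8.6432
Sensible, products 25→131 °C: 313.66 kJ/min
Q = ΔH = -1334.1 kJ/min = -22.236 kW
Heat removed = 22236 W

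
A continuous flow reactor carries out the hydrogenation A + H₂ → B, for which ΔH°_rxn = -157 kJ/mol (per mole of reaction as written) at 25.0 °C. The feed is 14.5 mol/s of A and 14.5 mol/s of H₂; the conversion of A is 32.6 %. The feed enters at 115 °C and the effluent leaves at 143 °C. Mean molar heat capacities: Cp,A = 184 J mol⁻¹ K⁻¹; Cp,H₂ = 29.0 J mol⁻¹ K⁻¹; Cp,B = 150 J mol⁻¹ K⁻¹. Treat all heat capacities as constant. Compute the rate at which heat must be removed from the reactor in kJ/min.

Q_out = 41400 kJ/min

Extent of reaction ξ = 0.326 × 14.5 = 4.727 mol/s
Reaction term: ξ·ΔH°_rxn = 4.727 × -157 = -742.14 kJ/s
Sensible, feed 115→25 °C: -277.96 kJ/s
Outlet flows (mol/s): A 9.773, H₂ 9.773, B 4.727
Sensible, products 25→143 °C: 329.3 kJ/s
Q = ΔH = -690.8 kJ/s = -690.8 kW
Heat removed = 41448 kJ/min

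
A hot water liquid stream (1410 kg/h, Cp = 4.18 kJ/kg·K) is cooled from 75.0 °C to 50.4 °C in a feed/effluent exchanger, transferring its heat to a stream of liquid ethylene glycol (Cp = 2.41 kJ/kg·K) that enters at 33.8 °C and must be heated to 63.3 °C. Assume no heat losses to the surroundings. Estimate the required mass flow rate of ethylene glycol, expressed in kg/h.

ṁ_c = 2040 kg/h

Heat released by hot stream: Q = 1410 × 4.18 × (75.0 − 50.4) = 144990 kJ/h
Energy balance on cold side (adiabatic exchanger): Q = ṁ_c·Cp_c·(T_c,out − T_c,in)
ṁ_c = 144990 / [2.41 × (63.3 − 33.8)] = 2039.3 kg/h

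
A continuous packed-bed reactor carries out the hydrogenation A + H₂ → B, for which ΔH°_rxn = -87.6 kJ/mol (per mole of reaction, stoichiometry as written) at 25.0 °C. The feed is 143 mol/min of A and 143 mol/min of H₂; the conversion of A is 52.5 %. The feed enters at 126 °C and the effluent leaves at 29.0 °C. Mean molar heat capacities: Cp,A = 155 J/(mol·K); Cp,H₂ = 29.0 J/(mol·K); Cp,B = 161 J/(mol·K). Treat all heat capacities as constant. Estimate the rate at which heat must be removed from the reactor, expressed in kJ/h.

Q_out = 548000 kJ/h

Extent of reaction ξ = 0.525 × 143 = 75.075 mol/min
Reaction term: ξ·ΔH°_rxn = 75.075 × -87.6 = -6576.6 kJ/min
Sensible, feed 126→25 °C: -2657.5 kJ/min
Outlet flows (mol/min): A 67.925, H₂ 67.925, B 75.075
Sensible, products 25→29.0 °C: 98.341 kJ/min
Q = ΔH = -9135.7 kJ/min = -152.26 kW
Heat removed = 548140 kJ/h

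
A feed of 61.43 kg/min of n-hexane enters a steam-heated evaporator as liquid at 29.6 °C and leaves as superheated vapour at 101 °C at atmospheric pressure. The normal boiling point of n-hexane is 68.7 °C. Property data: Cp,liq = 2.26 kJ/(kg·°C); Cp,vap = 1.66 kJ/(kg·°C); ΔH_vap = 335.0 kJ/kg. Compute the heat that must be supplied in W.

Q = 488000 W

liquid 29.6→68.7 °C: 88.366 kJ/kg
vaporisation at 68.7 °C: 335 kJ/kg
vapour 68.7→101 °C: 53.618 kJ/kg
Δh = 88.366 + 335 + 53.618 = 476.98 kJ/kg
Q = ṁ·Δh = 61.43 kg/min × 476.98 kJ/kg = 29301 kJ/min
|Q| = 488.35 kW = 488350 W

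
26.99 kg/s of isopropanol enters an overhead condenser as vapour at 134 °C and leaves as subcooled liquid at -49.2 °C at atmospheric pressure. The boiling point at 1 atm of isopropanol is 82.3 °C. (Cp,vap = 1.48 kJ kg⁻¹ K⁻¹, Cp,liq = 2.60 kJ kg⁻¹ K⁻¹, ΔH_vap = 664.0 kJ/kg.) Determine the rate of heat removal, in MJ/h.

Q_c = 105000 MJ/h

vapour 134→82.3 °C: -76.516 kJ/kg
condensation at 82.3 °C: -664 kJ/kg
liquid 82.3→-49.2 °C: -341.9 kJ/kg
Δh = -76.516 + -664 + -341.9 = -1082.4 kJ/kg
Q = ṁ·Δh = 26.99 kg/s × -1082.4 kJ/kg = -29214 kJ/s
|Q| = 29214 kW = 105170 MJ/h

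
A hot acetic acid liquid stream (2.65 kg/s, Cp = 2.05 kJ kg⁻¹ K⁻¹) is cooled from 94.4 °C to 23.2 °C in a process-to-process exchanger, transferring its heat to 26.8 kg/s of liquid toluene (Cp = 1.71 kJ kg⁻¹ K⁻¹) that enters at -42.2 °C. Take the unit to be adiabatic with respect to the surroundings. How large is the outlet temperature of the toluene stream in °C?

T_c,out = -33.8 °C

Heat released by hot stream: Q = 2.65 × 2.05 × (94.4 − 23.2) = 386.79 kJ/s
Energy balance on cold side (adiabatic exchanger): Q = ṁ_c·Cp_c·(T_c,out − T_c,in)
T_c,out = -42.2 + 386.79/(26.8 × 1.71) = -33.76 °C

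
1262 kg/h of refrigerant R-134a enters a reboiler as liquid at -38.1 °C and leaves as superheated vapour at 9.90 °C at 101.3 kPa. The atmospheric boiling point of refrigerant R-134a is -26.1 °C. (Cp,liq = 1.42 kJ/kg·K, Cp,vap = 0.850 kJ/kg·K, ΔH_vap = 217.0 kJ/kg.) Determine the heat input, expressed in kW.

Q = 92.8 kW

liquid -38.1→-26.1 °C: 17.04 kJ/kg
vaporisation at -26.1 °C: 217 kJ/kg
vapour -26.1→9.90 °C: 30.6 kJ/kg
Δh = 17.04 + 217 + 30.6 = 264.64 kJ/kg
Q = ṁ·Δh = 1262 kg/h × 264.64 kJ/kg = 333980 kJ/h
|Q| = 92.771 kW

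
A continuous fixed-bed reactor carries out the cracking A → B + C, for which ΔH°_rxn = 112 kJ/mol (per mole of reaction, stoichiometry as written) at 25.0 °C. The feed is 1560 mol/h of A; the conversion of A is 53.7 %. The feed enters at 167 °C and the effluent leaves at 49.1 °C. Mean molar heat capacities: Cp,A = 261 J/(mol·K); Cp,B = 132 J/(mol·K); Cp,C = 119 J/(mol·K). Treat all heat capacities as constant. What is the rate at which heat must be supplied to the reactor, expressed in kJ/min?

Q_in = 760 kJ/min

Extent of reaction ξ = 0.537 × 1560 = 837.72 mol/h
Reaction term: ξ·ΔH°_rxn = 837.72 × 112 = 93825 kJ/h
Sensible, feed 167→25 °C: -57817 kJ/h
Outlet flows (mol/h): A 722.28, B 837.72, C 837.72
Sensible, products 25→49.1 °C: 9610.7 kJ/h
Q = ΔH = 45619 kJ/h = 12.672 kW
Heat supplied = 760.31 kJ/min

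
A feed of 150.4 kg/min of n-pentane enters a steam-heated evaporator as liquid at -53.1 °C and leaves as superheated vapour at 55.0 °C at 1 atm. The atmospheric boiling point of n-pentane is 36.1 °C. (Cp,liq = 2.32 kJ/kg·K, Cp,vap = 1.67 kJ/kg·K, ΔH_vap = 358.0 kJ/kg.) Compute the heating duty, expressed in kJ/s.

liquid -53.1→36.1 °C: 206.94 kJ/kg
vaporisation at 36.1 °C: 358 kJ/kg
vapour 36.1→55.0 °C: 31.563 kJ/kg
Δh = 206.94 + 358 + 31.563 = 596.51 kJ/kg
Q = ṁ·Δh = 150.4 kg/min × 596.51 kJ/kg = 89715 kJ/min
|Q| = 1495.2 kW

Q = 1500 kJ/s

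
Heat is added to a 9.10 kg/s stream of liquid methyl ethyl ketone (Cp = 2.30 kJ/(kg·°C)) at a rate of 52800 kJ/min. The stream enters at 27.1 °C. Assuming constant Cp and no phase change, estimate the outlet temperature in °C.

Q = 52800 kJ/min = 880 kJ/s
ΔT = Q/(ṁ·Cp) = 880/(9.10×2.30) = 42.045 K
T_out = 27.1 + 42.045 = 69.145 °C

T_out = 69.1 °C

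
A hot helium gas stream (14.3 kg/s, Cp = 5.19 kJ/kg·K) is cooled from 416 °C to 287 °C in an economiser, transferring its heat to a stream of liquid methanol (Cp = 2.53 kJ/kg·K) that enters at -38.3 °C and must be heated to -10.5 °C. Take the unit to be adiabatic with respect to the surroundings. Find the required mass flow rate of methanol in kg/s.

ṁ_c = 136 kg/s

Heat released by hot stream: Q = 14.3 × 5.19 × (416 − 287) = 9574 kJ/s
Energy balance on cold side (adiabatic exchanger): Q = ṁ_c·Cp_c·(T_c,out − T_c,in)
ṁ_c = 9574 / [2.53 × (-10.5 − -38.3)] = 136.12 kg/s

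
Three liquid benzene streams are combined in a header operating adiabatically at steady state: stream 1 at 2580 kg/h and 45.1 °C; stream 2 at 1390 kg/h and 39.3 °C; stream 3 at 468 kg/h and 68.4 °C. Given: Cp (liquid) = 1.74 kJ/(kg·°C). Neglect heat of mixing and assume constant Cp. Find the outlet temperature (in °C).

Adiabatic, steady state ⇒ Σ ṁᵢCp,ᵢ(T_out − Tᵢ) = 0
T_out = Σ ṁᵢCp,ᵢTᵢ / Σ ṁᵢCp,ᵢ
      = 353210 / 7722.1 = 45.74 °C

T_out = 45.7 °C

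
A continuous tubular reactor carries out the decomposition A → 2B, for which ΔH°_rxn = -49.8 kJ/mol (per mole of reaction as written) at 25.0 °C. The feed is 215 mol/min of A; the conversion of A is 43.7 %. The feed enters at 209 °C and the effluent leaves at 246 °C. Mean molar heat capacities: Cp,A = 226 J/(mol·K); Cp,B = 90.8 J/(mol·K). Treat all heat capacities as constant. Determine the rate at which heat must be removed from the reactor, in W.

Extent of reaction ξ = 0.437 × 215 = 93.955 mol/min
Reaction term: ξ·ΔH°_rxn = 93.955 × -49.8 = -4679 kJ/min
Sensible, feed 209→25 °C: -8940.6 kJ/min
Outlet flows (mol/min): A 121.05, B 187.91
Sensible, products 25→246 °C: 9816.5 kJ/min
Q = ΔH = -3803.1 kJ/min = -63.384 kW
Heat removed = 63384 W

Q_out = 63400 W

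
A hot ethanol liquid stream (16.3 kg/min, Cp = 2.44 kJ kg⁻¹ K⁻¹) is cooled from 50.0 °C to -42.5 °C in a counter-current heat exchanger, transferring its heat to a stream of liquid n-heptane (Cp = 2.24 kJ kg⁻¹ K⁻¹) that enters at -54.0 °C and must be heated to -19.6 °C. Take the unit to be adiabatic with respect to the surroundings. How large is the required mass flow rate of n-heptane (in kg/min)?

ṁ_c = 47.7 kg/min

Heat released by hot stream: Q = 16.3 × 2.44 × (50.0 − -42.5) = 3678.9 kJ/min
Energy balance on cold side (adiabatic exchanger): Q = ṁ_c·Cp_c·(T_c,out − T_c,in)
ṁ_c = 3678.9 / [2.24 × (-19.6 − -54.0)] = 47.743 kg/min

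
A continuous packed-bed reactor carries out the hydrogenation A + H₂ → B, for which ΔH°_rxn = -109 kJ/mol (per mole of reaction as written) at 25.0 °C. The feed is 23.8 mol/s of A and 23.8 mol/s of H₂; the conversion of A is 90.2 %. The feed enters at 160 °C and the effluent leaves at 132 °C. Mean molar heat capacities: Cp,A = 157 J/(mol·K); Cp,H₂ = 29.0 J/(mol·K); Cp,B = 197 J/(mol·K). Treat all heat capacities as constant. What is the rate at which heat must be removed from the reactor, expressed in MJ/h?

Extent of reaction ξ = 0.902 × 23.8 = 21.468 mol/s
Reaction term: ξ·ΔH°_rxn = 21.468 × -109 = -2340 kJ/s
Sensible, feed 160→25 °C: -597.62 kJ/s
Outlet flows (mol/s): A 2.3324, H₂ 2.3324, B 21.468
Sensible, products 25→132 °C: 498.93 kJ/s
Q = ΔH = -2438.7 kJ/s = -2438.7 kW
Heat removed = 8779.1 MJ/h

Q_out = 8780 MJ/h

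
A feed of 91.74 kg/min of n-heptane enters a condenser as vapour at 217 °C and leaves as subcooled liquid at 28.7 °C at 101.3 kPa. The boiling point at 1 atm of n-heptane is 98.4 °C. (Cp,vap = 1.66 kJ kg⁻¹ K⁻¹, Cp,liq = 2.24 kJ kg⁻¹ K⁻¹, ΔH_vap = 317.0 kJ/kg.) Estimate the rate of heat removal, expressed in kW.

Q_c = 1020 kW

vapour 217→98.4 °C: -196.88 kJ/kg
condensation at 98.4 °C: -317 kJ/kg
liquid 98.4→28.7 °C: -156.13 kJ/kg
Δh = -196.88 + -317 + -156.13 = -670 kJ/kg
Q = ṁ·Δh = 91.74 kg/min × -670 kJ/kg = -61466 kJ/min
|Q| = 1024.4 kW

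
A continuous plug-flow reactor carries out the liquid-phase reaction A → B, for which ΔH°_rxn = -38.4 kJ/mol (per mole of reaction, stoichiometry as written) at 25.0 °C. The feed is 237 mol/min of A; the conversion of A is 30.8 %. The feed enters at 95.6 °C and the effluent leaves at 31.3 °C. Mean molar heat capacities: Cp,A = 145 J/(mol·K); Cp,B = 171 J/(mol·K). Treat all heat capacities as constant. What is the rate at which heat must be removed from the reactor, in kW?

Q_out = 83.3 kW

Extent of reaction ξ = 0.308 × 237 = 72.996 mol/min
Reaction term: ξ·ΔH°_rxn = 72.996 × -38.4 = -2803 kJ/min
Sensible, feed 95.6→25 °C: -2426.2 kJ/min
Outlet flows (mol/min): A 164, B 72.996
Sensible, products 25→31.3 °C: 228.46 kJ/min
Q = ΔH = -5000.8 kJ/min = -83.346 kW
Heat removed = 83.346 kW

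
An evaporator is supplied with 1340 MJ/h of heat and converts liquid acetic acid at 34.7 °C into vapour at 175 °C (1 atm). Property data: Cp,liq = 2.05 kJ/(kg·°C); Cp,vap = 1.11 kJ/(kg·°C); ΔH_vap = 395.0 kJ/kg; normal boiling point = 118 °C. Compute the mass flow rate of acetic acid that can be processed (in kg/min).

Δh = 2.05×(118−34.7) + 395.0 + 1.11×(175−118) = 629.03 kJ/kg
Q = 1340 MJ/h = 372.22 kJ/s = 22333 kJ/min
ṁ = Q/Δh = 22333 / 629.03 = 35.504 kg/min

ṁ = 35.5 kg/min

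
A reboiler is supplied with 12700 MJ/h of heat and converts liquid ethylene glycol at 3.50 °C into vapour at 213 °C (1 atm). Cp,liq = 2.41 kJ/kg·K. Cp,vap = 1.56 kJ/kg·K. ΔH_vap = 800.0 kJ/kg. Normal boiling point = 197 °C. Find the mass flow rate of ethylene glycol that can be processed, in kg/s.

ṁ = 2.73 kg/s

Δh = 2.41×(197−3.50) + 800.0 + 1.56×(213−197) = 1291.3 kJ/kg
Q = 12700 MJ/h = 3527.8 kJ/s = 3527.8 kJ/s
ṁ = Q/Δh = 3527.8 / 1291.3 = 2.732 kg/s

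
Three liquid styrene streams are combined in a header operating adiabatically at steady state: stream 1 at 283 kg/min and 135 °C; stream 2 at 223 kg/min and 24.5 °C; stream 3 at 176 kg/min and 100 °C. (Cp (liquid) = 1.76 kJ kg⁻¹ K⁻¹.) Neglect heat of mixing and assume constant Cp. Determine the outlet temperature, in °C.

T_out = 89.8 °C

Adiabatic, steady state ⇒ Σ ṁᵢCp,ᵢ(T_out − Tᵢ) = 0
T_out = Σ ṁᵢCp,ᵢTᵢ / Σ ṁᵢCp,ᵢ
      = 107830 / 1200.3 = 89.837 °C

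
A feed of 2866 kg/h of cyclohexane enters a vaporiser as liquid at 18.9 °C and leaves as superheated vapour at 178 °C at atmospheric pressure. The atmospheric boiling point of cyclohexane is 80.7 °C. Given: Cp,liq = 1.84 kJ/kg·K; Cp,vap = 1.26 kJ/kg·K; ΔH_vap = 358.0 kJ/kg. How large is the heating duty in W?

liquid 18.9→80.7 °C: 113.71 kJ/kg
vaporisation at 80.7 °C: 358 kJ/kg
vapour 80.7→178 °C: 122.6 kJ/kg
Δh = 113.71 + 358 + 122.6 = 594.31 kJ/kg
Q = ṁ·Δh = 2866 kg/h × 594.31 kJ/kg = 1.7033e+06 kJ/h
|Q| = 473.14 kW = 473140 W

Q = 473000 W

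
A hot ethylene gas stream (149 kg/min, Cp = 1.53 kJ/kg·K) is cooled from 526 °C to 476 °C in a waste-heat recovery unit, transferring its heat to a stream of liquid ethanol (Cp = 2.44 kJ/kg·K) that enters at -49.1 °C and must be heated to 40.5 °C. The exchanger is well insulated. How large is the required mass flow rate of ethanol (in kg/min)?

ṁ_c = 52.1 kg/min

Heat released by hot stream: Q = 149 × 1.53 × (526 − 476) = 11398 kJ/min
Energy balance on cold side (adiabatic exchanger): Q = ṁ_c·Cp_c·(T_c,out − T_c,in)
ṁ_c = 11398 / [2.44 × (40.5 − -49.1)] = 52.137 kg/min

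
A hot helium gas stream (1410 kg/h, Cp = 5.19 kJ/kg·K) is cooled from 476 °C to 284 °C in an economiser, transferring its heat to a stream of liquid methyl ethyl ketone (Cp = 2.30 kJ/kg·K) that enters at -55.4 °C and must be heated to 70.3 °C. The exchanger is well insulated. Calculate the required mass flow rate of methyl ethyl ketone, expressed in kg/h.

ṁ_c = 4860 kg/h

Heat released by hot stream: Q = 1410 × 5.19 × (476 − 284) = 1.405e+06 kJ/h
Energy balance on cold side (adiabatic exchanger): Q = ṁ_c·Cp_c·(T_c,out − T_c,in)
ṁ_c = 1.405e+06 / [2.30 × (70.3 − -55.4)] = 4859.9 kg/h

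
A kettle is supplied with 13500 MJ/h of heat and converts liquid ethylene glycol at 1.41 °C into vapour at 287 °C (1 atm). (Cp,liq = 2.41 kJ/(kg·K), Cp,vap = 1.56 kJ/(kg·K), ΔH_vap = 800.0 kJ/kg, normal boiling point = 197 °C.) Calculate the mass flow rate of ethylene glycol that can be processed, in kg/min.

ṁ = 159 kg/min

Δh = 2.41×(197−1.41) + 800.0 + 1.56×(287−197) = 1411.8 kJ/kg
Q = 13500 MJ/h = 3750 kJ/s = 225000 kJ/min
ṁ = Q/Δh = 225000 / 1411.8 = 159.37 kg/min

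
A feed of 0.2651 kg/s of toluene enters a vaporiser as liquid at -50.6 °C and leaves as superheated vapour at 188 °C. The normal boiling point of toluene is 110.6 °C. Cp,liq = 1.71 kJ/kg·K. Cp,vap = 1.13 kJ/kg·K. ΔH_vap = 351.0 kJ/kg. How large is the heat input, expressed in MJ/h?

Q = 682 MJ/h

liquid -50.6→110.6 °C: 275.65 kJ/kg
vaporisation at 110.6 °C: 351 kJ/kg
vapour 110.6→188 °C: 87.462 kJ/kg
Δh = 275.65 + 351 + 87.462 = 714.11 kJ/kg
Q = ṁ·Δh = 0.2651 kg/s × 714.11 kJ/kg = 189.31 kJ/s
|Q| = 189.31 kW = 681.52 MJ/h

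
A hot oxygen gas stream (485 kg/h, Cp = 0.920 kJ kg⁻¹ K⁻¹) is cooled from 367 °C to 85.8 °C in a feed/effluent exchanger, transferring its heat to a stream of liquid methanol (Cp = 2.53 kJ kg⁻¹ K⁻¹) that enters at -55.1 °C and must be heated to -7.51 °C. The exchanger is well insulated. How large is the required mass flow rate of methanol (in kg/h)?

ṁ_c = 1040 kg/h

Heat released by hot stream: Q = 485 × 0.920 × (367 − 85.8) = 125470 kJ/h
Energy balance on cold side (adiabatic exchanger): Q = ṁ_c·Cp_c·(T_c,out − T_c,in)
ṁ_c = 125470 / [2.53 × (-7.51 − -55.1)] = 1042.1 kg/h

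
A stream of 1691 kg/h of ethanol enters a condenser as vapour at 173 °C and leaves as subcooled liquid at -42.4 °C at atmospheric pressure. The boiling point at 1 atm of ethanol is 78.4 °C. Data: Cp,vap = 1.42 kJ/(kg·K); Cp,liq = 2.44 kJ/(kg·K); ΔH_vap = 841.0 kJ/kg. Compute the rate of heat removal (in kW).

Q_c = 597 kW

vapour 173→78.4 °C: -134.33 kJ/kg
condensation at 78.4 °C: -841 kJ/kg
liquid 78.4→-42.4 °C: -294.75 kJ/kg
Δh = -134.33 + -841 + -294.75 = -1270.1 kJ/kg
Q = ṁ·Δh = 1691 kg/h × -1270.1 kJ/kg = -2.1477e+06 kJ/h
|Q| = 596.59 kW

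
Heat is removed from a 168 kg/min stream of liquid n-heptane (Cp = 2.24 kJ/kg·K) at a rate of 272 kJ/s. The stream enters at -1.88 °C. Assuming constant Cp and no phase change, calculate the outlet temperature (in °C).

Q = 272 kJ/s = 16320 kJ/min
ΔT = Q/(ṁ·Cp) = 16320/(168×2.24) = 43.367 K
T_out = -1.88 − 43.367 = -45.247 °C

T_out = -45.2 °C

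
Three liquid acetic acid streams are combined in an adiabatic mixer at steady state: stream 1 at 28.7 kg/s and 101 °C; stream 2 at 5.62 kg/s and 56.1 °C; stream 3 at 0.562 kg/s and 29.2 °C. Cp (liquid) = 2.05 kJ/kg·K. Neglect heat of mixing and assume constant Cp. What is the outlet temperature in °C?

No heat crosses the boundary, so H_out = H_in.
T_out = Σ ṁᵢCp,ᵢTᵢ / Σ ṁᵢCp,ᵢ
      = 6622.3 / 71.508 = 92.609 °C

T_out = 92.6 °C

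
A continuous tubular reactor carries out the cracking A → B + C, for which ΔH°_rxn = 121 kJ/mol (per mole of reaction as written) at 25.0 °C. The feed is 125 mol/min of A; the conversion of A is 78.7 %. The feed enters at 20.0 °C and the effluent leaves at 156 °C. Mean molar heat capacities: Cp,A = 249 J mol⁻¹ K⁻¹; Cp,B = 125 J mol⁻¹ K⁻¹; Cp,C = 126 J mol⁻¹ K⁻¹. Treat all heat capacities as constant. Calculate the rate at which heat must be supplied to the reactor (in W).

Q_in = 269000 W

Extent of reaction ξ = 0.787 × 125 = 98.375 mol/min
Reaction term: ξ·ΔH°_rxn = 98.375 × 121 = 11903 kJ/min
Sensible, feed 20.0→25 °C: 155.62 kJ/min
Outlet flows (mol/min): A 26.625, B 98.375, C 98.375
Sensible, products 25→156 °C: 4103.1 kJ/min
Q = ΔH = 16162 kJ/min = 269.37 kW
Heat supplied = 269370 W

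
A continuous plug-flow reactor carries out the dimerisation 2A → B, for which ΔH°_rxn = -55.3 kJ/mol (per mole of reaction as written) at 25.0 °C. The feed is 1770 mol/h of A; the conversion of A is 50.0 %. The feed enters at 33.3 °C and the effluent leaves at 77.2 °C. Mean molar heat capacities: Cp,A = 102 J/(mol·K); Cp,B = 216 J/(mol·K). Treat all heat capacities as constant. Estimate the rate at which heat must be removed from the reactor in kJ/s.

Extent of reaction ξ = 0.500 × 1770 / 2 = 442.5 mol/h
Reaction term: ξ·ΔH°_rxn = 442.5 × -55.3 = -24470 kJ/h
Sensible, feed 33.3→25 °C: -1498.5 kJ/h
Outlet flows (mol/h): A 885, B 442.5
Sensible, products 25→77.2 °C: 9701.4 kJ/h
Q = ΔH = -16267 kJ/h = -4.5187 kW
Heat removed = 4.5187 kJ/s

Q_out = 4.52 kJ/s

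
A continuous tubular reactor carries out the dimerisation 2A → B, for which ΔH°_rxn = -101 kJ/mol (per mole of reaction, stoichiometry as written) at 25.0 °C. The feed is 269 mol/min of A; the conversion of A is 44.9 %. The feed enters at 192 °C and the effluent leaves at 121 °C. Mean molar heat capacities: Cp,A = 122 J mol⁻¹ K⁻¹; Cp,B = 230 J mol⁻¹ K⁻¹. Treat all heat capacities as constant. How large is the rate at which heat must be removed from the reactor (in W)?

Extent of reaction ξ = 0.449 × 269 / 2 = 60.391 mol/min
Reaction term: ξ·ΔH°_rxn = 60.391 × -101 = -6099.4 kJ/min
Sensible, feed 192→25 °C: -5480.6 kJ/min
Outlet flows (mol/min): A 148.22, B 60.391
Sensible, products 25→121 °C: 3069.4 kJ/min
Q = ΔH = -8510.7 kJ/min = -141.84 kW
Heat removed = 141840 W

Q_out = 142000 W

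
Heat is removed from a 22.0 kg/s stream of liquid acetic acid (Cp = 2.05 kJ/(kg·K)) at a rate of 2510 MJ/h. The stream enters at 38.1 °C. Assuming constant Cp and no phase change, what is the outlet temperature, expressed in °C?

T_out = 22.6 °C

Q = 2510 MJ/h = 697.22 kJ/s
ΔT = Q/(ṁ·Cp) = 697.22/(22.0×2.05) = 15.459 K
T_out = 38.1 − 15.459 = 22.641 °C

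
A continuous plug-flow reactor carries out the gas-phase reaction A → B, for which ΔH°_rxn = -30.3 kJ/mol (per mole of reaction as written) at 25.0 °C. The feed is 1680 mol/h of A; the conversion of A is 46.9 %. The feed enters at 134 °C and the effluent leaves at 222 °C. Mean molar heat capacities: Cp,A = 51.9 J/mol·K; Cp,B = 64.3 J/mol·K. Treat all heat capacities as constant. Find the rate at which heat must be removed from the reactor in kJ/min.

Q_out = 238 kJ/min

Extent of reaction ξ = 0.469 × 1680 = 787.92 mol/h
Reaction term: ξ·ΔH°_rxn = 787.92 × -30.3 = -23874 kJ/h
Sensible, feed 134→25 °C: -9503.9 kJ/h
Outlet flows (mol/h): A 892.08, B 787.92
Sensible, products 25→222 °C: 19102 kJ/h
Q = ΔH = -14276 kJ/h = -3.9657 kW
Heat removed = 237.94 kJ/min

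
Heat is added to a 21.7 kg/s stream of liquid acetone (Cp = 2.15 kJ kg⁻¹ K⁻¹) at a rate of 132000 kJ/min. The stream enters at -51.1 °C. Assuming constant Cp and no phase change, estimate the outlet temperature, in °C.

Q = 132000 kJ/min = 2200 kJ/s
ΔT = Q/(ṁ·Cp) = 2200/(21.7×2.15) = 47.155 K
T_out = -51.1 + 47.155 = -3.9454 °C

T_out = -3.95 °C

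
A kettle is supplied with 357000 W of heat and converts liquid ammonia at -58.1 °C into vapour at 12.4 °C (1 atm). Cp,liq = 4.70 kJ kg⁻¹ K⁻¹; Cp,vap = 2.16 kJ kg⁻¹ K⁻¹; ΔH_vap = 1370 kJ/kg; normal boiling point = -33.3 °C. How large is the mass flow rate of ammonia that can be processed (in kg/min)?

Δh = 4.70×(-33.3−-58.1) + 1370 + 2.16×(12.4−-33.3) = 1585.3 kJ/kg
Q = 357000 W = 357 kJ/s = 21420 kJ/min
ṁ = Q/Δh = 21420 / 1585.3 = 13.512 kg/min

ṁ = 13.5 kg/min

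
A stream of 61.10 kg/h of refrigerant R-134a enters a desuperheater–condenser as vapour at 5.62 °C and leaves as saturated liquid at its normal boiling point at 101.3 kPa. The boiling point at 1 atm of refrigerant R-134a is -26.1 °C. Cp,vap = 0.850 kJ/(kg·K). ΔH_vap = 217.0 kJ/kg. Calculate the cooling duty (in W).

Q_c = 4140 W

vapour 5.62→-26.1 °C: -26.962 kJ/kg
condensation at -26.1 °C: -217 kJ/kg
Δh = -26.962 + -217 = -243.96 kJ/kg
Q = ṁ·Δh = 61.10 kg/h × -243.96 kJ/kg = -14906 kJ/h
|Q| = 4.1406 kW = 4140.6 W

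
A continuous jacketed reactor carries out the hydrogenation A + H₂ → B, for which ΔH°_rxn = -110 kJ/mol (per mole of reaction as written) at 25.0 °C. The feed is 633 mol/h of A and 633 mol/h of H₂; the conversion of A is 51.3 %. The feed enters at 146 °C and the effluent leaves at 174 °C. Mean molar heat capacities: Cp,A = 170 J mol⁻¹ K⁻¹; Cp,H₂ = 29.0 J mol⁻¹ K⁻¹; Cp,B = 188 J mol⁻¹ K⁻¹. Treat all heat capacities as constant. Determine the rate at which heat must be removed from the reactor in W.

Extent of reaction ξ = 0.513 × 633 = 324.73 mol/h
Reaction term: ξ·ΔH°_rxn = 324.73 × -110 = -35720 kJ/h
Sensible, feed 146→25 °C: -15242 kJ/h
Outlet flows (mol/h): A 308.27, H₂ 308.27, B 324.73
Sensible, products 25→174 °C: 18237 kJ/h
Q = ΔH = -32725 kJ/h = -9.0904 kW
Heat removed = 9090.4 W

Q_out = 9090 W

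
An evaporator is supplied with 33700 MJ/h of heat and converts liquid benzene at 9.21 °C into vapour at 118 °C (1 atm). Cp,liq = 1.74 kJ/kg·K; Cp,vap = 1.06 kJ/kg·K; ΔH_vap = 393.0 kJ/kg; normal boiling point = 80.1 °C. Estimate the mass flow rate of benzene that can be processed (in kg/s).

ṁ = 16.8 kg/s

Δh = 1.74×(80.1−9.21) + 393.0 + 1.06×(118−80.1) = 556.52 kJ/kg
Q = 33700 MJ/h = 9361.1 kJ/s = 9361.1 kJ/s
ṁ = Q/Δh = 9361.1 / 556.52 = 16.821 kg/s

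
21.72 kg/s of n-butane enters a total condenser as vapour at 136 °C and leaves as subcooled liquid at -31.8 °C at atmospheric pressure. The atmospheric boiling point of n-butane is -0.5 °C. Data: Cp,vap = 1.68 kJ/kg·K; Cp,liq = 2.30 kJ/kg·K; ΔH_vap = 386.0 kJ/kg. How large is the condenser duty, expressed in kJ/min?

Q_c = 896000 kJ/min

vapour 136→-0.5 °C: -229.32 kJ/kg
condensation at -0.5 °C: -386 kJ/kg
liquid -0.5→-31.8 °C: -71.99 kJ/kg
Δh = -229.32 + -386 + -71.99 = -687.31 kJ/kg
Q = ṁ·Δh = 21.72 kg/s × -687.31 kJ/kg = -14928 kJ/s
|Q| = 14928 kW = 895700 kJ/min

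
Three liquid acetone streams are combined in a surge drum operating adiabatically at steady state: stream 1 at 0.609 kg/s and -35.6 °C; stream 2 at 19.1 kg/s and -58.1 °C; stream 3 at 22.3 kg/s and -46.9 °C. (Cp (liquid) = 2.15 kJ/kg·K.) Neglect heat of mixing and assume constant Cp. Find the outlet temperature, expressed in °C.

No heat crosses the boundary, so H_out = H_in.
Σ ṁᵢCp,ᵢTᵢ = 0.609×2.15×-35.6 + 19.1×2.15×-58.1 + 22.3×2.15×-46.9 = -4681.1
Σ ṁᵢCp,ᵢ = 0.609×2.15 + 19.1×2.15 + 22.3×2.15 = 90.319
T_out = -4681.1 / 90.319 = -51.828 °C

T_out = -51.8 °C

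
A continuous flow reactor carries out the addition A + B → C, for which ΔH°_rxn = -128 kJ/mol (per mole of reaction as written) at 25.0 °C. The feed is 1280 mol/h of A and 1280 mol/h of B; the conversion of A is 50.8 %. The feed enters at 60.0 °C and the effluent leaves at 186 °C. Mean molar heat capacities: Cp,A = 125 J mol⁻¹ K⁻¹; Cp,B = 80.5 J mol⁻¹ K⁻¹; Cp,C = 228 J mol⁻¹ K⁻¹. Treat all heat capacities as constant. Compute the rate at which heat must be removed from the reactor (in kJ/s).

Q_out = 13.3 kJ/s

Extent of reaction ξ = 0.508 × 1280 = 650.24 mol/h
Reaction term: ξ·ΔH°_rxn = 650.24 × -128 = -83231 kJ/h
Sensible, feed 60.0→25 °C: -9206.4 kJ/h
Outlet flows (mol/h): A 629.76, B 629.76, C 650.24
Sensible, products 25→186 °C: 44705 kJ/h
Q = ΔH = -47732 kJ/h = -13.259 kW
Heat removed = 13.259 kJ/s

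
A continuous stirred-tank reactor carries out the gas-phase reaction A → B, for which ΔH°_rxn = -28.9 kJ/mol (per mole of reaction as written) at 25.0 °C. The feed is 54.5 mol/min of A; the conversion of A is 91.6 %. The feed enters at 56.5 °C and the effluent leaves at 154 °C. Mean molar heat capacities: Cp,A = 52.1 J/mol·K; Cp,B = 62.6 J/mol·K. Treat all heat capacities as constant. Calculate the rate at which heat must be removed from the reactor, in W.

Extent of reaction ξ = 0.916 × 54.5 = 49.922 mol/min
Reaction term: ξ·ΔH°_rxn = 49.922 × -28.9 = -1442.7 kJ/min
Sensible, feed 56.5→25 °C: -89.443 kJ/min
Outlet flows (mol/min): A 4.578, B 49.922
Sensible, products 25→154 °C: 433.91 kJ/min
Q = ΔH = -1098.3 kJ/min = -18.305 kW
Heat removed = 18305 W

Q_out = 18300 W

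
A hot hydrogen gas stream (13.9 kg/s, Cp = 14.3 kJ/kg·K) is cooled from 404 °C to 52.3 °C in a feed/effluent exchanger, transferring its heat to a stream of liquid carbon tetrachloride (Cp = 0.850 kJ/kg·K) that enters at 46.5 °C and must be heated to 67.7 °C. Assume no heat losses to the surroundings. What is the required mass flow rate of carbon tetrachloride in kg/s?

ṁ_c = 3880 kg/s

Heat released by hot stream: Q = 13.9 × 14.3 × (404 − 52.3) = 69907 kJ/s
Energy balance on cold side (adiabatic exchanger): Q = ṁ_c·Cp_c·(T_c,out − T_c,in)
ṁ_c = 69907 / [0.850 × (67.7 − 46.5)] = 3879.4 kg/s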